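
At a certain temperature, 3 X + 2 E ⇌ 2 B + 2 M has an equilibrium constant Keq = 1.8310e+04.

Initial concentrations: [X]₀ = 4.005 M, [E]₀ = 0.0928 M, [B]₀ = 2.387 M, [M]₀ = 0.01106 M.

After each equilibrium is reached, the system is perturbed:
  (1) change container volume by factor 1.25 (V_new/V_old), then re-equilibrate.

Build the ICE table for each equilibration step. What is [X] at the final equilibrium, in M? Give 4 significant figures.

[X]_eq = 3.093 M

Q₀ = 0.00126 vs Keq = 1.8310e+04 ⇒ Q<K, forward
Step 1:
                    X           E           B           M
  init          4.005      0.0928       2.387     0.01106
  Δ           -0.1388    -0.09255     0.09255     0.09255
  eq            3.866  2.4975e-04        2.48      0.1036
  solve Keq expr → x = 0.04628; check Q = 1.8310e+04
Then change container volume by factor 1.25 (V_new/V_old).
Step 2:
                    X           E           B           M
  init          3.093  1.9980e-04       1.984     0.08289
  Δ        3.5270e-05  2.3514e-05 -2.3514e-05 -2.3514e-05
  eq            3.093  2.2332e-04       1.984     0.08286
  solve Keq expr → x = -1.1757e-05; check Q = 1.8310e+04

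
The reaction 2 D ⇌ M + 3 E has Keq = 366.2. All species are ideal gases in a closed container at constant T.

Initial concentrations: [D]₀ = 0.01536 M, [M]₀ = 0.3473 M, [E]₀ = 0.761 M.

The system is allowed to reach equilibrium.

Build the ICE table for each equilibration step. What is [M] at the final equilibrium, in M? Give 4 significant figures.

Q₀ = 648.7 vs Keq = 366.2 ⇒ Q>K, reverse
Step 1:
                  D         M         E
  I         0.01536    0.3473     0.761
  C         0.00473 -0.002365 -0.007095
  E         0.02009    0.3449    0.7539
  solve Keq expr → x = -0.002365; check Q = 366.2

[M]_eq = 0.3449 M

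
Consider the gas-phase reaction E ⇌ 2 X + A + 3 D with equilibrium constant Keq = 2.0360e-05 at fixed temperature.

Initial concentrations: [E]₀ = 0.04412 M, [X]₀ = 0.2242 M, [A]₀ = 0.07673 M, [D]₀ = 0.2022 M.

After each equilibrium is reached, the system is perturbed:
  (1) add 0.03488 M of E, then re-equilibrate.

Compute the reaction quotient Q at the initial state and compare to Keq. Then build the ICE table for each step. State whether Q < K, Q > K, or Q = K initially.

Q₀ = 7.2268e-04 vs Keq = 2.0360e-05 ⇒ Q>K, reverse
Step 1:
                   E          X          A          D
  I          0.04412     0.2242    0.07673     0.2022
  C          0.03117   -0.06234   -0.03117   -0.09351
  E          0.07529     0.1619    0.04556     0.1087
  solve Keq expr → x = -0.03117; check Q = 2.0360e-05
Then add 0.03488 M of E.
Step 2:
                   E          X          A          D
  I           0.1102     0.1619    0.04556     0.1087
  C         -0.00283    0.00566    0.00283   0.008491
  E           0.1073     0.1675    0.04839     0.1172
  solve Keq expr → x = 0.00283; check Q = 2.0360e-05

Q₀ = 7.2268e-04; Q > K (proceeds reverse)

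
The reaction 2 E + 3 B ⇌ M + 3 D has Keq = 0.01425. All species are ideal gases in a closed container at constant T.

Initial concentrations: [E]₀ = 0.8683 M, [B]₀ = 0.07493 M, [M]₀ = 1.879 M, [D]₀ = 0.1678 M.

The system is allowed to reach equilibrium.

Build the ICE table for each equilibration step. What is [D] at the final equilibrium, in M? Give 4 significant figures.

[D]_eq = 0.03908 M

Q₀ = 27.99 vs Keq = 0.01425 ⇒ Q>K, reverse
Step 1:
                  E         B         M         D
  I          0.8683   0.07493     1.879    0.1678
  C         0.08581    0.1287  -0.04291   -0.1287
  E          0.9541    0.2037     1.836   0.03908
  solve Keq expr → x = -0.04291; check Q = 0.01425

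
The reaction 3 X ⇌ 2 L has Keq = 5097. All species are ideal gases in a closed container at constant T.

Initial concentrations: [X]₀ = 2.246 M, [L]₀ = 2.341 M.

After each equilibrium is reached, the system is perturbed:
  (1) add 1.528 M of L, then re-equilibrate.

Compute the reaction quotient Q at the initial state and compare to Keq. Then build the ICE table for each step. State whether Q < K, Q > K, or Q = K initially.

Q₀ = 0.4837 vs Keq = 5097 ⇒ Q<K, forward
Step 1:
                  X         L
  I           2.246     2.341
  C          -2.106     1.404
  E          0.1401     3.745
  solve Keq expr → x = 0.702; check Q = 5097
Then add 1.528 M of L.
Step 2:
                  X         L
  I          0.1401     5.273
  C         0.03538  -0.02359
  E          0.1755     5.249
  solve Keq expr → x = -0.01179; check Q = 5097

Q₀ = 0.4837; Q < K (proceeds forward)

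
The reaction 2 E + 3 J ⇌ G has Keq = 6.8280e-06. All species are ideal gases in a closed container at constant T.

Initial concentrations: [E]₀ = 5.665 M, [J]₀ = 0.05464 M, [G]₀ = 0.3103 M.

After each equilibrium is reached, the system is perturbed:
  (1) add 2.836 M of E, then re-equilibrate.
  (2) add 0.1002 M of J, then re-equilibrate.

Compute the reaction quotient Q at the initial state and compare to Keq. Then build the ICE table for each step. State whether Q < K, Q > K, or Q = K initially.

Q₀ = 59.27; Q > K (proceeds reverse)

Q₀ = 59.27 vs Keq = 6.8280e-06 ⇒ Q>K, reverse
Step 1:
                    E           J           G
  Initial       5.665     0.05464      0.3103
  Change       0.6201      0.9301       -0.31
  Equil         6.285      0.9848  2.5758e-04
  solve Keq expr → x = -0.31; check Q = 6.8280e-06
Then add 2.836 M of E.
Step 2:
                    E           J           G
  Initial       9.121      0.9848  2.5758e-04
  Change  -5.6686e-04 -8.5029e-04  2.8343e-04
  Equil         9.121      0.9839  5.4101e-04
  solve Keq expr → x = 2.8343e-04; check Q = 6.8280e-06
Then add 0.1002 M of J.
Step 3:
                    E           J           G
  Initial       9.121       1.084  5.4101e-04
  Change  -3.6309e-04 -5.4463e-04  1.8154e-04
  Equil          9.12       1.084  7.2256e-04
  solve Keq expr → x = 1.8154e-04; check Q = 6.8280e-06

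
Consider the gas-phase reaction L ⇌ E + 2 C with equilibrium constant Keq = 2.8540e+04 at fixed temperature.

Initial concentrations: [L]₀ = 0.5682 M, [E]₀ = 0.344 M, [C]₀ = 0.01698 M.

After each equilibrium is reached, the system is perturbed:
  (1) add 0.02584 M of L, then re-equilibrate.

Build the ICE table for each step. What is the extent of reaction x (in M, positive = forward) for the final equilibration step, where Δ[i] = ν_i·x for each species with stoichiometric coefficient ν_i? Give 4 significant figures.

Q₀ = 1.7456e-04 vs Keq = 2.8540e+04 ⇒ Q<K, forward
Step 1:
                   L          E          C
  I           0.5682      0.344    0.01698
  C          -0.5682     0.5682      1.136
  E       4.2511e-05     0.9122      1.153
  solve Keq expr → x = 0.5682; check Q = 2.8540e+04
Then add 0.02584 M of L.
Step 2:
                   L          E          C
  I          0.02588     0.9122      1.153
  C         -0.02583    0.02583    0.05167
  E       4.7719e-05      0.938      1.205
  solve Keq expr → x = 0.02583; check Q = 2.8540e+04

x = 0.02583 M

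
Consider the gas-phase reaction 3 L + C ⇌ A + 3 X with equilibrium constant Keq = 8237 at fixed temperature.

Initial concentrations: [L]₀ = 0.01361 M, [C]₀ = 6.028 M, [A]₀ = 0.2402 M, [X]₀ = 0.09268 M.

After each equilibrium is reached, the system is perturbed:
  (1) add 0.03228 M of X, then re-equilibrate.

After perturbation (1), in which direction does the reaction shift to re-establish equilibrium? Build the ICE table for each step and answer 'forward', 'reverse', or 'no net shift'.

Direction: reverse

Q₀ = 12.58 vs Keq = 8237 ⇒ Q<K, forward
Step 1:
                    L           C           A           X
  Initial     0.01361       6.028      0.2402     0.09268
  Change     -0.01183   -0.003944    0.003944     0.01183
  Equil      0.001778       6.024      0.2441      0.1045
  solve Keq expr → x = 0.003944; check Q = 8237
Then add 0.03228 M of X.
Step 2:
                    L           C           A           X
  Initial    0.001778       6.024      0.2441      0.1368
  Change   5.3927e-04  1.7976e-04 -1.7976e-04 -5.3927e-04
  Equil      0.002317       6.024       0.244      0.1363
  solve Keq expr → x = -1.7976e-04; check Q = 8237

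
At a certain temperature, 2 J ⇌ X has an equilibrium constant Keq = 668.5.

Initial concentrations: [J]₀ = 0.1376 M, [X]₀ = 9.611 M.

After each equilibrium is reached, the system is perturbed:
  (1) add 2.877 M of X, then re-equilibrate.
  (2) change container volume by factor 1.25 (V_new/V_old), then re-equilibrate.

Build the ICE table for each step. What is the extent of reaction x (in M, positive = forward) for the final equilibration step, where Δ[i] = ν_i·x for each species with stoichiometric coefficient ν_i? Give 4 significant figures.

x = -0.006433 M

Q₀ = 507.6 vs Keq = 668.5 ⇒ Q<K, forward
Step 1:
                   J          X
  I           0.1376      9.611
  C         -0.01764   0.008821
  E             0.12       9.62
  solve Keq expr → x = 0.008821; check Q = 668.5
Then add 2.877 M of X.
Step 2:
                   J          X
  I             0.12       12.5
  C          0.01672   -0.00836
  E           0.1367      12.49
  solve Keq expr → x = -0.00836; check Q = 668.5
Then change container volume by factor 1.25 (V_new/V_old).
Step 3:
                   J          X
  I           0.1093      9.991
  C          0.01287  -0.006433
  E           0.1222      9.984
  solve Keq expr → x = -0.006433; check Q = 668.5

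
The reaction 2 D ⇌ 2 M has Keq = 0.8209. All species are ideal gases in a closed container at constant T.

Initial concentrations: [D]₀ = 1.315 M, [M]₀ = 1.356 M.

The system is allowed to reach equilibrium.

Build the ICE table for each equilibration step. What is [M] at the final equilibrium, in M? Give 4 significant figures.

Q₀ = 1.063 vs Keq = 0.8209 ⇒ Q>K, reverse
Step 1:
                  D         M
  Initial     1.315     1.356
  Change    0.08634  -0.08634
  Equil       1.401      1.27
  solve Keq expr → x = -0.04317; check Q = 0.8209

[M]_eq = 1.27 M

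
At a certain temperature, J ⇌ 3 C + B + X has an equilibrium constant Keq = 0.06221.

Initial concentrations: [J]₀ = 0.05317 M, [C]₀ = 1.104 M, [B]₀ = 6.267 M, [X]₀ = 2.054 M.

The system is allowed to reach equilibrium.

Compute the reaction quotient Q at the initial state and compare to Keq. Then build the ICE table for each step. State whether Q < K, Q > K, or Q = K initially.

Q₀ = 325.8 vs Keq = 0.06221 ⇒ Q>K, reverse
Step 1:
                  J         C         B         X
  init      0.05317     1.104     6.267     2.054
  Δ          0.3241   -0.9723   -0.3241   -0.3241
  eq         0.3773    0.1317     5.943      1.73
  solve Keq expr → x = -0.3241; check Q = 0.06221

Q₀ = 325.8; Q > K (proceeds reverse)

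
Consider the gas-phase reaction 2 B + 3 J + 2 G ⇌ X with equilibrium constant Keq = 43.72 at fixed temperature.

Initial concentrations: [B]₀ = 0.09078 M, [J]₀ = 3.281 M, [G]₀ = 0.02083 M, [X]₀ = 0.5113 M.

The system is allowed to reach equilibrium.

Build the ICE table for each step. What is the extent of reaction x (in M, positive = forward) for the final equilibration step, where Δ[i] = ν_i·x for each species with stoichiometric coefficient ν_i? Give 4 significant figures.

Q₀ = 4049 vs Keq = 43.72 ⇒ Q>K, reverse
Step 1:
                    B           J           G           X
  I           0.09078       3.281     0.02083      0.5113
  C            0.0777      0.1165      0.0777    -0.03885
  E            0.1685       3.398     0.09853      0.4725
  solve Keq expr → x = -0.03885; check Q = 43.72

x = -0.03885 M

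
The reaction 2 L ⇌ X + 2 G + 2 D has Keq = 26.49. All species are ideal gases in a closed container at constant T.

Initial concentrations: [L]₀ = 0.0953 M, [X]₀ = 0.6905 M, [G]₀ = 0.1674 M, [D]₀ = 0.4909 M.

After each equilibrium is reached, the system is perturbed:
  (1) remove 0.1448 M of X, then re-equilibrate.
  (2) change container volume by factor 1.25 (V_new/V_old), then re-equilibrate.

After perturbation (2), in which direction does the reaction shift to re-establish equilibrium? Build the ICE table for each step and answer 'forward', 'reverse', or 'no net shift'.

Direction: forward

Q₀ = 0.5134 vs Keq = 26.49 ⇒ Q<K, forward
Step 1:
                    L           X           G           D
  init         0.0953      0.6905      0.1674      0.4909
  Δ          -0.07286     0.03643     0.07286     0.07286
  eq          0.02244      0.7269      0.2403      0.5638
  solve Keq expr → x = 0.03643; check Q = 26.49
Then remove 0.1448 M of X.
Step 2:
                    L           X           G           D
  init        0.02244      0.5821      0.2403      0.5638
  Δ         -0.002091    0.001045    0.002091    0.002091
  eq          0.02035      0.5832      0.2424      0.5659
  solve Keq expr → x = 0.001045; check Q = 26.49
Then change container volume by factor 1.25 (V_new/V_old).
Step 3:
                    L           X           G           D
  init        0.01628      0.4665      0.1939      0.4527
  Δ         -0.004237    0.002119    0.004237    0.004237
  eq          0.01204      0.4687      0.1981      0.4569
  solve Keq expr → x = 0.002119; check Q = 26.49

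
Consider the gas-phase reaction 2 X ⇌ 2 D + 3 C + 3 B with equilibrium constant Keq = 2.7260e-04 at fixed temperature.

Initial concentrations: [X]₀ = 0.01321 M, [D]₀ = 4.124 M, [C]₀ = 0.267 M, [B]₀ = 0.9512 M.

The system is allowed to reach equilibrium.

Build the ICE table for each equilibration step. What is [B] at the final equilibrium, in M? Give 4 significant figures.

[B]_eq = 0.6962 M

Q₀ = 1597 vs Keq = 2.7260e-04 ⇒ Q>K, reverse
Step 1:
                    X           D           C           B
  I           0.01321       4.124       0.267      0.9512
  C              0.17       -0.17      -0.255      -0.255
  E            0.1832       3.954     0.01201      0.6962
  solve Keq expr → x = -0.085; check Q = 2.7260e-04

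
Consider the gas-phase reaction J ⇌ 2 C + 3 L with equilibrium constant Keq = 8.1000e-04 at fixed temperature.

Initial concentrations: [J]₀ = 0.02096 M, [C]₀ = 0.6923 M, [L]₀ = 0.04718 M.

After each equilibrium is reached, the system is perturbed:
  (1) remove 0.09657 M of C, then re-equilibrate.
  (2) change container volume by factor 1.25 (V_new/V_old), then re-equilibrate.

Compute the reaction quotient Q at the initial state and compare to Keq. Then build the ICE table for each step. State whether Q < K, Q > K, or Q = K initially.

Q₀ = 0.002401 vs Keq = 8.1000e-04 ⇒ Q>K, reverse
Step 1:
                  J         C         L
  init      0.02096    0.6923   0.04718
  Δ        0.004028 -0.008056  -0.01208
  eq        0.02499    0.6842    0.0351
  solve Keq expr → x = -0.004028; check Q = 8.1000e-04
Then remove 0.09657 M of C.
Step 2:
                  J         C         L
  init      0.02499    0.5877    0.0351
  Δ       -0.001037  0.002074  0.003112
  eq        0.02395    0.5897   0.03821
  solve Keq expr → x = 0.001037; check Q = 8.1000e-04
Then change container volume by factor 1.25 (V_new/V_old).
Step 3:
                  J         C         L
  init      0.01916    0.4718   0.03057
  Δ       -0.002742  0.005484  0.008227
  eq        0.01642    0.4773   0.03879
  solve Keq expr → x = 0.002742; check Q = 8.1000e-04

Q₀ = 0.002401; Q > K (proceeds reverse)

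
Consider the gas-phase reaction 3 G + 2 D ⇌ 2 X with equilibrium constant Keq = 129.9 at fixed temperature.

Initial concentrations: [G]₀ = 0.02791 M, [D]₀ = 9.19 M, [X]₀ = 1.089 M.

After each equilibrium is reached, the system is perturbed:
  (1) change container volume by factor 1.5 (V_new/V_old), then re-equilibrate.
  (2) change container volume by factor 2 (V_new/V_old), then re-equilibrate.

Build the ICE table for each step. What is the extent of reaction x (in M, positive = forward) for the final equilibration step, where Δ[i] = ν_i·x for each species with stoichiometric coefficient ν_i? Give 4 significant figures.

Q₀ = 645.9 vs Keq = 129.9 ⇒ Q>K, reverse
Step 1:
                  G         D         X
  init      0.02791      9.19     1.089
  Δ         0.01931   0.01287  -0.01287
  eq        0.04722     9.203     1.076
  solve Keq expr → x = -0.006435; check Q = 129.9
Then change container volume by factor 1.5 (V_new/V_old).
Step 2:
                  G         D         X
  init      0.03148     6.135    0.7174
  Δ         0.01524   0.01016  -0.01016
  eq        0.04672     6.145    0.7073
  solve Keq expr → x = -0.00508; check Q = 129.9
Then change container volume by factor 2 (V_new/V_old).
Step 3:
                  G         D         X
  init      0.02336     3.073    0.3536
  Δ         0.02192   0.01461  -0.01461
  eq        0.04528     3.087     0.339
  solve Keq expr → x = -0.007306; check Q = 129.9

x = -0.007306 M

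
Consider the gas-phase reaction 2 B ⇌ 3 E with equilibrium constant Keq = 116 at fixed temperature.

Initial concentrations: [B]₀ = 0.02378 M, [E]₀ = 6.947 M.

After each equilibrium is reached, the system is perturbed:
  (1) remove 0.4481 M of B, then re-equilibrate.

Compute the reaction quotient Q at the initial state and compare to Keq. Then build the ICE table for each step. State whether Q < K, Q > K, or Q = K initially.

Q₀ = 5.9288e+05 vs Keq = 116 ⇒ Q>K, reverse
Step 1:
                   B          E
  I          0.02378      6.947
  C            1.105     -1.658
  E            1.129      5.289
  solve Keq expr → x = -0.5527; check Q = 116
Then remove 0.4481 M of B.
Step 2:
                   B          E
  I           0.6812      5.289
  C           0.3049    -0.4573
  E            0.986      4.831
  solve Keq expr → x = -0.1524; check Q = 116

Q₀ = 5.9288e+05; Q > K (proceeds reverse)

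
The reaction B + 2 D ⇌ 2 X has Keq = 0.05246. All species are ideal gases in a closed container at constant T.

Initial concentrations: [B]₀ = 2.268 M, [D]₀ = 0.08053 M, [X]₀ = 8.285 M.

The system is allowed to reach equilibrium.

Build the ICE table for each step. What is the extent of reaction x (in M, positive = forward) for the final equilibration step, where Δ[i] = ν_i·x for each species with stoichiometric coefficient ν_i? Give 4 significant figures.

Q₀ = 4667 vs Keq = 0.05246 ⇒ Q>K, reverse
Step 1:
                   B          D          X
  I            2.268    0.08053      8.285
  C            2.726      5.453     -5.453
  E            4.994      5.533      2.832
  solve Keq expr → x = -2.726; check Q = 0.05246

x = -2.726 M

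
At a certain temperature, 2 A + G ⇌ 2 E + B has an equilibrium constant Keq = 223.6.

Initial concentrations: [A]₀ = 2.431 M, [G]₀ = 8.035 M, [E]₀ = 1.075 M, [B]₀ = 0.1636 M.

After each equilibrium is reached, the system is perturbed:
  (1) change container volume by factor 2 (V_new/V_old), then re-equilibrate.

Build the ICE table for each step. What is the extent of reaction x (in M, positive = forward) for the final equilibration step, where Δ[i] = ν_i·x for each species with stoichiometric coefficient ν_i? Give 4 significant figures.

Q₀ = 0.003981 vs Keq = 223.6 ⇒ Q<K, forward
Step 1:
                  A         G         E         B
  Initial     2.431     8.035     1.075    0.1636
  Change     -2.331    -1.165     2.331     1.165
  Equil      0.1002      6.87     3.406     1.329
  solve Keq expr → x = 1.165; check Q = 223.6
Then change container volume by factor 2 (V_new/V_old).
Step 2:
                  A         G         E         B
  Initial   0.05009     3.435     1.703    0.6645
  Change          0         0         0         0
  Equil     0.05009     3.435     1.703    0.6645
  solve Keq expr → x = 0; check Q = 223.6

x = 0 M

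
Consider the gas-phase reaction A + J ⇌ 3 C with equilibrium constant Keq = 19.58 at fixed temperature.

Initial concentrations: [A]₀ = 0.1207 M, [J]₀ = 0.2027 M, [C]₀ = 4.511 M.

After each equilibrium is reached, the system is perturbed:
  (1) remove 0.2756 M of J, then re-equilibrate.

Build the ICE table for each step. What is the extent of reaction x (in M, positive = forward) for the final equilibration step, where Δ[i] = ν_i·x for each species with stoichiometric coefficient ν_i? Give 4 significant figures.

Q₀ = 3752 vs Keq = 19.58 ⇒ Q>K, reverse
Step 1:
                   A          J          C
  init        0.1207     0.2027      4.511
  Δ           0.6943     0.6943     -2.083
  eq           0.815      0.897      2.428
  solve Keq expr → x = -0.6943; check Q = 19.58
Then remove 0.2756 M of J.
Step 2:
                   A          J          C
  init         0.815     0.6214      2.428
  Δ          0.05588    0.05588    -0.1677
  eq          0.8709     0.6773       2.26
  solve Keq expr → x = -0.05588; check Q = 19.58

x = -0.05588 M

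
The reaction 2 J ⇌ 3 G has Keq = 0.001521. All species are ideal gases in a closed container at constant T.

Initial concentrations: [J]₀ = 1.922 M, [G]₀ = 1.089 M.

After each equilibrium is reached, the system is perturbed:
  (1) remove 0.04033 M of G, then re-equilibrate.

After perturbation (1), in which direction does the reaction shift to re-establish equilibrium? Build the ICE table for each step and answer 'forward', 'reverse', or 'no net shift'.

Direction: forward

Q₀ = 0.3496 vs Keq = 0.001521 ⇒ Q>K, reverse
Step 1:
                   J          G
  Initial      1.922      1.089
  Change      0.5845    -0.8768
  Equil        2.507     0.2122
  solve Keq expr → x = -0.2923; check Q = 0.001521
Then remove 0.04033 M of G.
Step 2:
                   J          G
  Initial      2.507     0.1719
  Change    -0.02591    0.03887
  Equil        2.481     0.2107
  solve Keq expr → x = 0.01296; check Q = 0.001521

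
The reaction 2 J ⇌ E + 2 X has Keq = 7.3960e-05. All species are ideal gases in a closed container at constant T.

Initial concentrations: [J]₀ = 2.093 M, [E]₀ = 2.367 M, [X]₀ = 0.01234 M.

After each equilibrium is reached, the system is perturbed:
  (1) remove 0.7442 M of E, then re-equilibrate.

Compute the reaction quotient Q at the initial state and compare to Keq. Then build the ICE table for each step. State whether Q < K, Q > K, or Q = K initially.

Q₀ = 8.2279e-05 vs Keq = 7.3960e-05 ⇒ Q>K, reverse
Step 1:
                    J           E           X
  init          2.093       2.367     0.01234
  Δ        6.3612e-04 -3.1806e-04 -6.3612e-04
  eq            2.094       2.367      0.0117
  solve Keq expr → x = -3.1806e-04; check Q = 7.3960e-05
Then remove 0.7442 M of E.
Step 2:
                    J           E           X
  init          2.094       1.622      0.0117
  Δ          -0.00241    0.001205     0.00241
  eq            2.091       1.624     0.01411
  solve Keq expr → x = 0.001205; check Q = 7.3960e-05

Q₀ = 8.2279e-05; Q > K (proceeds reverse)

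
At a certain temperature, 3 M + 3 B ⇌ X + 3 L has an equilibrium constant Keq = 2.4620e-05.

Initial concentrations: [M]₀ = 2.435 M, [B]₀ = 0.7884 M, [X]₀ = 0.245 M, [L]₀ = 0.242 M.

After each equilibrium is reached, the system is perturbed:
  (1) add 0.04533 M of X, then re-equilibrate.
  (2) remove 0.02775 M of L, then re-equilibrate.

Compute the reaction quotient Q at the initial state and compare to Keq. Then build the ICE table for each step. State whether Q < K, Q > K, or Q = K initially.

Q₀ = 4.9077e-04; Q > K (proceeds reverse)

Q₀ = 4.9077e-04 vs Keq = 2.4620e-05 ⇒ Q>K, reverse
Step 1:
                  M         B         X         L
  Initial     2.435    0.7884     0.245     0.242
  Change     0.1261    0.1261  -0.04202   -0.1261
  Equil       2.561    0.9145     0.203    0.1159
  solve Keq expr → x = -0.04202; check Q = 2.4620e-05
Then add 0.04533 M of X.
Step 2:
                  M         B         X         L
  Initial     2.561    0.9145    0.2483    0.1159
  Change   0.006224  0.006224 -0.002075 -0.006224
  Equil       2.567    0.9207    0.2462    0.1097
  solve Keq expr → x = -0.002075; check Q = 2.4620e-05
Then remove 0.02775 M of L.
Step 3:
                  M         B         X         L
  Initial     2.567    0.9207    0.2462   0.08196
  Change   -0.02298  -0.02298  0.007659   0.02298
  Equil       2.544    0.8977    0.2539    0.1049
  solve Keq expr → x = 0.007659; check Q = 2.4620e-05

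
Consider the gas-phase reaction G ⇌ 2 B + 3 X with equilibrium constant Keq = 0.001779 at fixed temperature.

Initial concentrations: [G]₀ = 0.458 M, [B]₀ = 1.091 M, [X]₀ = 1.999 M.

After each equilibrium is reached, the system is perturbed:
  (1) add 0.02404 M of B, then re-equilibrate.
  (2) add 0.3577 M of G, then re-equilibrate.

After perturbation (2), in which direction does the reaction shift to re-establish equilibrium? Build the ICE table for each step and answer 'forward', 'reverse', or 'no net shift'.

Direction: forward

Q₀ = 20.76 vs Keq = 0.001779 ⇒ Q>K, reverse
Step 1:
                  G         B         X
  init        0.458     1.091     1.999
  Δ          0.4914   -0.9829    -1.474
  eq         0.9494    0.1081    0.5247
  solve Keq expr → x = -0.4914; check Q = 0.001779
Then add 0.02404 M of B.
Step 2:
                  G         B         X
  init       0.9494    0.1322    0.5247
  Δ        0.007899   -0.0158   -0.0237
  eq         0.9573    0.1164     0.501
  solve Keq expr → x = -0.007899; check Q = 0.001779
Then add 0.3577 M of G.
Step 3:
                  G         B         X
  init        1.315    0.1164     0.501
  Δ       -0.006218   0.01244   0.01865
  eq          1.309    0.1288    0.5197
  solve Keq expr → x = 0.006218; check Q = 0.001779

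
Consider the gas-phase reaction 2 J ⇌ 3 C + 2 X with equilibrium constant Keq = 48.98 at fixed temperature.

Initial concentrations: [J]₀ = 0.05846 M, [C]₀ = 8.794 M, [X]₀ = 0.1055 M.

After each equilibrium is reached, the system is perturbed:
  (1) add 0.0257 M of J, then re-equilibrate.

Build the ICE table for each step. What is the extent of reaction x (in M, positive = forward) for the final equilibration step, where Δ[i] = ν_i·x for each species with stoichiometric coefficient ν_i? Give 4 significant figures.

x = 0.002735 M

Q₀ = 2215 vs Keq = 48.98 ⇒ Q>K, reverse
Step 1:
                    J           C           X
  I           0.05846       8.794      0.1055
  C           0.07031     -0.1055    -0.07031
  E            0.1288       8.689     0.03519
  solve Keq expr → x = -0.03516; check Q = 48.98
Then add 0.0257 M of J.
Step 2:
                    J           C           X
  I            0.1545       8.689     0.03519
  C          -0.00547    0.008206     0.00547
  E             0.149       8.697     0.04066
  solve Keq expr → x = 0.002735; check Q = 48.98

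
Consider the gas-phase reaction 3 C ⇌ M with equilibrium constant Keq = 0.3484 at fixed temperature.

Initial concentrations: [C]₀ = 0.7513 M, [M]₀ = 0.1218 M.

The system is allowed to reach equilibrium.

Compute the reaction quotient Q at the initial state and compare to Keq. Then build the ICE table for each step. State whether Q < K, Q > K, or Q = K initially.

Q₀ = 0.2872 vs Keq = 0.3484 ⇒ Q<K, forward
Step 1:
                   C          M
  init        0.7513     0.1218
  Δ          -0.0288     0.0096
  eq          0.7225     0.1314
  solve Keq expr → x = 0.0096; check Q = 0.3484

Q₀ = 0.2872; Q < K (proceeds forward)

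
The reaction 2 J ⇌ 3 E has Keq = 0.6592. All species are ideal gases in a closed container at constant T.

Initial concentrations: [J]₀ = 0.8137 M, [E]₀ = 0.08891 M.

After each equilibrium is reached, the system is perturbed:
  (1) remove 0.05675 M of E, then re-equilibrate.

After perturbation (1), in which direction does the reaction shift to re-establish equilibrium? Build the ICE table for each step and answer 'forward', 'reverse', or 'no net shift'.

Direction: forward

Q₀ = 0.001062 vs Keq = 0.6592 ⇒ Q<K, forward
Step 1:
                   J          E
  Initial     0.8137    0.08891
  Change     -0.3087      0.463
  Equil        0.505     0.5519
  solve Keq expr → x = 0.1543; check Q = 0.6592
Then remove 0.05675 M of E.
Step 2:
                   J          E
  Initial      0.505     0.4952
  Change    -0.02539    0.03809
  Equil       0.4796     0.5333
  solve Keq expr → x = 0.0127; check Q = 0.6592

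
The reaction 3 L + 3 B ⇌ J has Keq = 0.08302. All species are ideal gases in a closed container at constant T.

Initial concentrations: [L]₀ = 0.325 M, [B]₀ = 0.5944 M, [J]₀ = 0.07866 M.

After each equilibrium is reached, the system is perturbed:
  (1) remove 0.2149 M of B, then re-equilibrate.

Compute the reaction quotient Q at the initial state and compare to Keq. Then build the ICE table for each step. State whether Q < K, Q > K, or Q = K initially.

Q₀ = 10.91; Q > K (proceeds reverse)

Q₀ = 10.91 vs Keq = 0.08302 ⇒ Q>K, reverse
Step 1:
                    L           B           J
  I             0.325      0.5944     0.07866
  C            0.2152      0.2152    -0.07172
  E            0.5402      0.8096    0.006942
  solve Keq expr → x = -0.07172; check Q = 0.08302
Then remove 0.2149 M of B.
Step 2:
                    L           B           J
  I            0.5402      0.5947    0.006942
  C           0.01151     0.01151   -0.003837
  E            0.5517      0.6062    0.003104
  solve Keq expr → x = -0.003837; check Q = 0.08302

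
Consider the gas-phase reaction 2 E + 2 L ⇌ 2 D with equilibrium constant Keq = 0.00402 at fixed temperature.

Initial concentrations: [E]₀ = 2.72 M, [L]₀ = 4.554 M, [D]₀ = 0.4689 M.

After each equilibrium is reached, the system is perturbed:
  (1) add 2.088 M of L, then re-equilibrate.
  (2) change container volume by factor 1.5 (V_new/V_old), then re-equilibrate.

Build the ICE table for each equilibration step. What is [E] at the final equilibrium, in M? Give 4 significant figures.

Q₀ = 0.001433 vs Keq = 0.00402 ⇒ Q<K, forward
Step 1:
                    E           L           D
  init           2.72       4.554      0.4689
  Δ           -0.2187     -0.2187      0.2187
  eq            2.501       4.335      0.6876
  solve Keq expr → x = 0.1093; check Q = 0.00402
Then add 2.088 M of L.
Step 2:
                    E           L           D
  init          2.501       6.423      0.6876
  Δ           -0.2133     -0.2133      0.2133
  eq            2.288        6.21      0.9009
  solve Keq expr → x = 0.1067; check Q = 0.00402
Then change container volume by factor 1.5 (V_new/V_old).
Step 3:
                    E           L           D
  init          1.525        4.14      0.6006
  Δ            0.1463      0.1463     -0.1463
  eq            1.672       4.286      0.4543
  solve Keq expr → x = -0.07315; check Q = 0.00402

[E]_eq = 1.672 M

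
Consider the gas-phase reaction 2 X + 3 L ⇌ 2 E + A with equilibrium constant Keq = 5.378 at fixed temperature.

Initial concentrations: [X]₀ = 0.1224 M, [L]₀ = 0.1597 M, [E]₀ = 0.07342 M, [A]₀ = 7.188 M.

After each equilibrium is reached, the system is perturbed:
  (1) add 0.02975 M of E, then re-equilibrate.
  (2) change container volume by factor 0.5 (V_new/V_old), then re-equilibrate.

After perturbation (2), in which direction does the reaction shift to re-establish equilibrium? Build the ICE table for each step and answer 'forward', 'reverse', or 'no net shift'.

Q₀ = 635 vs Keq = 5.378 ⇒ Q>K, reverse
Step 1:
                   X          L          E          A
  Initial     0.1224     0.1597    0.07342      7.188
  Change     0.05507    0.08261   -0.05507   -0.02754
  Equil       0.1775     0.2423    0.01835       7.16
  solve Keq expr → x = -0.02754; check Q = 5.378
Then add 0.02975 M of E.
Step 2:
                   X          L          E          A
  Initial     0.1775     0.2423     0.0481       7.16
  Change     0.02283    0.03424   -0.02283   -0.01141
  Equil       0.2003     0.2766    0.02527      7.149
  solve Keq expr → x = -0.01141; check Q = 5.378
Then change container volume by factor 0.5 (V_new/V_old).
Step 3:
                   X          L          E          A
  Initial     0.4006     0.5531    0.05053       14.3
  Change     -0.0311   -0.04665     0.0311    0.01555
  Equil       0.3695     0.5065    0.08163      14.31
  solve Keq expr → x = 0.01555; check Q = 5.378

Direction: forward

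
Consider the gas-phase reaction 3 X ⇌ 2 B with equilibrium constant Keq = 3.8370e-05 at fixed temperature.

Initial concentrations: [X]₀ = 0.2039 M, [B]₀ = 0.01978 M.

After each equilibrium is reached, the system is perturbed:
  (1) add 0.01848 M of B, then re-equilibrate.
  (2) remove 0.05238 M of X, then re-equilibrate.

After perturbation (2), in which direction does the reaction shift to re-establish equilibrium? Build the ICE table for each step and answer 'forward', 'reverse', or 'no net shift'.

Direction: reverse

Q₀ = 0.04615 vs Keq = 3.8370e-05 ⇒ Q>K, reverse
Step 1:
                    X           B
  I            0.2039     0.01978
  C           0.02863    -0.01909
  E            0.2325  6.9456e-04
  solve Keq expr → x = -0.009543; check Q = 3.8370e-05
Then add 0.01848 M of B.
Step 2:
                    X           B
  I            0.2325     0.01917
  C           0.02753    -0.01835
  E            0.2601  8.2149e-04
  solve Keq expr → x = -0.009177; check Q = 3.8370e-05
Then remove 0.05238 M of X.
Step 3:
                    X           B
  I            0.2077  8.2149e-04
  C        3.5063e-04 -2.3375e-04
  E             0.208  5.8773e-04
  solve Keq expr → x = -1.1688e-04; check Q = 3.8370e-05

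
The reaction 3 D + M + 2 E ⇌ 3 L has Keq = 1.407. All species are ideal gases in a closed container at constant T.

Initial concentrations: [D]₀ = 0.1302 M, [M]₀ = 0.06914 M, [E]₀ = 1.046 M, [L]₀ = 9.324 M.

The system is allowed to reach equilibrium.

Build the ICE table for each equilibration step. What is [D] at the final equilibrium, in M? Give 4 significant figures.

[D]_eq = 2.895 M

Q₀ = 4.8549e+06 vs Keq = 1.407 ⇒ Q>K, reverse
Step 1:
                  D         M         E         L
  I          0.1302   0.06914     1.046     9.324
  C           2.765    0.9215     1.843    -2.765
  E           2.895    0.9907     2.889     6.559
  solve Keq expr → x = -0.9215; check Q = 1.407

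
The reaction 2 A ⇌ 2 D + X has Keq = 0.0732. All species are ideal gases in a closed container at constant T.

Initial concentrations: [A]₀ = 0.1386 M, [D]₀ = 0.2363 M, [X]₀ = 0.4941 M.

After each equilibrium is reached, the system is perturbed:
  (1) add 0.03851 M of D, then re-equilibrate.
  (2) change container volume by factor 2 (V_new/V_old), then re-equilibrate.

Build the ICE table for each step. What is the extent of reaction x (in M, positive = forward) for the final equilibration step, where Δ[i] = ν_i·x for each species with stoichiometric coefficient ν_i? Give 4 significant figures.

Q₀ = 1.436 vs Keq = 0.0732 ⇒ Q>K, reverse
Step 1:
                    A           D           X
  Initial      0.1386      0.2363      0.4941
  Change       0.1269     -0.1269    -0.06343
  Equil        0.2655      0.1094      0.4307
  solve Keq expr → x = -0.06343; check Q = 0.0732
Then add 0.03851 M of D.
Step 2:
                    A           D           X
  Initial      0.2655       0.148      0.4307
  Change      0.02596    -0.02596    -0.01298
  Equil        0.2914       0.122      0.4177
  solve Keq expr → x = -0.01298; check Q = 0.0732
Then change container volume by factor 2 (V_new/V_old).
Step 3:
                    A           D           X
  Initial      0.1457       0.061      0.2088
  Change     -0.01502     0.01502     0.00751
  Equil        0.1307     0.07602      0.2164
  solve Keq expr → x = 0.00751; check Q = 0.0732

x = 0.00751 M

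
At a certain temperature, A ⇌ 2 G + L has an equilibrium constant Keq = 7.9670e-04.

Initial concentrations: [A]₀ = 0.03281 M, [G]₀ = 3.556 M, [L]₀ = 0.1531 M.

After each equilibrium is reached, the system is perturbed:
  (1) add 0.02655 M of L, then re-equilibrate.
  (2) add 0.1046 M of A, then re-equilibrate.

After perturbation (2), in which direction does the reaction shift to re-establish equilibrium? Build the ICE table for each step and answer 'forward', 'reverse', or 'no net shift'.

Q₀ = 59.01 vs Keq = 7.9670e-04 ⇒ Q>K, reverse
Step 1:
                  A         G         L
  init      0.03281     3.556    0.1531
  Δ          0.1531   -0.3062   -0.1531
  eq         0.1859      3.25 1.4023e-05
  solve Keq expr → x = -0.1531; check Q = 7.9670e-04
Then add 0.02655 M of L.
Step 2:
                  A         G         L
  init       0.1859      3.25   0.02656
  Δ         0.02655  -0.05309  -0.02655
  eq         0.2124     3.197 1.6562e-05
  solve Keq expr → x = -0.02655; check Q = 7.9670e-04
Then add 0.1046 M of A.
Step 3:
                  A         G         L
  init        0.317     3.197 1.6562e-05
  Δ       -8.1539e-06 1.6308e-05 8.1539e-06
  eq          0.317     3.197 2.4716e-05
  solve Keq expr → x = 8.1539e-06; check Q = 7.9670e-04

Direction: forward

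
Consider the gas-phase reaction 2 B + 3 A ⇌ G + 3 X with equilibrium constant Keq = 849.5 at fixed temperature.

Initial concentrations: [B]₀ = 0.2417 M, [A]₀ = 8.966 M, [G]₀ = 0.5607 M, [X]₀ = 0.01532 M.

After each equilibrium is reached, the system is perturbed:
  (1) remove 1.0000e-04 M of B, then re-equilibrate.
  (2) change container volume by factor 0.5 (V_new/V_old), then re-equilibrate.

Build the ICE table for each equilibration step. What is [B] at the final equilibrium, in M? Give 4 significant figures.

[B]_eq = 3.6802e-04 M

Q₀ = 4.7880e-08 vs Keq = 849.5 ⇒ Q<K, forward
Step 1:
                    B           A           G           X
  init         0.2417       8.966      0.5607     0.01532
  Δ           -0.2414     -0.3622      0.1207      0.3622
  eq       2.6027e-04       8.604      0.6814      0.3775
  solve Keq expr → x = 0.1207; check Q = 849.5
Then remove 1.0000e-04 M of B.
Step 2:
                    B           A           G           X
  init     1.6027e-04       8.604      0.6814      0.3775
  Δ        9.9829e-05  1.4974e-04 -4.9914e-05 -1.4974e-04
  eq       2.6010e-04       8.604      0.6814      0.3773
  solve Keq expr → x = -4.9914e-05; check Q = 849.5
Then change container volume by factor 0.5 (V_new/V_old).
Step 3:
                    B           A           G           X
  init     5.2020e-04       17.21       1.363      0.7547
  Δ       -1.5218e-04 -2.2827e-04  7.6090e-05  2.2827e-04
  eq       3.6802e-04       17.21       1.363      0.7549
  solve Keq expr → x = 7.6090e-05; check Q = 849.5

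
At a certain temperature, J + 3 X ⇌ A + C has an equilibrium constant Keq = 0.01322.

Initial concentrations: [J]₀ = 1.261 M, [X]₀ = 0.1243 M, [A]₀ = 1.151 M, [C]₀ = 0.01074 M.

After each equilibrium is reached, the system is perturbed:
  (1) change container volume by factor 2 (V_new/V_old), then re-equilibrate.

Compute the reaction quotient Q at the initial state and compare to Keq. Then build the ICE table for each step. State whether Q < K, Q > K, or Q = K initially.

Q₀ = 5.104; Q > K (proceeds reverse)

Q₀ = 5.104 vs Keq = 0.01322 ⇒ Q>K, reverse
Step 1:
                  J         X         A         C
  I           1.261    0.1243     1.151   0.01074
  C         0.01068   0.03205  -0.01068  -0.01068
  E           1.272    0.1564      1.14 5.6349e-05
  solve Keq expr → x = -0.01068; check Q = 0.01322
Then change container volume by factor 2 (V_new/V_old).
Step 2:
                  J         X         A         C
  I          0.6358   0.07818    0.5702 2.8175e-05
  C       2.1113e-05 6.3340e-05 -2.1113e-05 -2.1113e-05
  E          0.6359   0.07824    0.5701 7.0613e-06
  solve Keq expr → x = -2.1113e-05; check Q = 0.01322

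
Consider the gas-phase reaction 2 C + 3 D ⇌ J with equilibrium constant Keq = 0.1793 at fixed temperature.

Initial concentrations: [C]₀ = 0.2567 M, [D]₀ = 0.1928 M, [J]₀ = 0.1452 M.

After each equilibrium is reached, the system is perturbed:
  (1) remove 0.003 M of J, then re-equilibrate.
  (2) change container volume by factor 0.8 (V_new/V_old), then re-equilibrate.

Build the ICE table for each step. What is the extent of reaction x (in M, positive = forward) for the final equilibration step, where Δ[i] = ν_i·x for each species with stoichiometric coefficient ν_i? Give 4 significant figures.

x = 0.01188 M

Q₀ = 307.5 vs Keq = 0.1793 ⇒ Q>K, reverse
Step 1:
                   C          D          J
  init        0.2567     0.1928     0.1452
  Δ           0.2693      0.404    -0.1347
  eq           0.526     0.5968    0.01054
  solve Keq expr → x = -0.1347; check Q = 0.1793
Then remove 0.003 M of J.
Step 2:
                   C          D          J
  init         0.526     0.5968   0.007544
  Δ        -0.004862  -0.007293   0.002431
  eq          0.5212     0.5895   0.009975
  solve Keq expr → x = 0.002431; check Q = 0.1793
Then change container volume by factor 0.8 (V_new/V_old).
Step 3:
                   C          D          J
  init        0.6514     0.7368    0.01247
  Δ         -0.02377   -0.03565    0.01188
  eq          0.6277     0.7012    0.02435
  solve Keq expr → x = 0.01188; check Q = 0.1793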